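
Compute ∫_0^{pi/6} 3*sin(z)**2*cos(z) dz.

Let u = sin(z), so du = cos(z) dz. When z = 0, u = 0; when z = pi/6, u = 1/2.
The integral becomes 3·∫ u**2 du from 0 to 1/2, with antiderivative u**3.
Back in z: F(z) = sin(z)**3.
Then F(pi/6) - F(0) = (1/8) - (0) = 1/8.

1/8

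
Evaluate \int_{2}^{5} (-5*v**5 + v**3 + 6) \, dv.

-51189/4

By the power rule, an antiderivative is F(v) = -5*v**6/6 + v**4/4 + 6*v.
Then F(5) - F(2) = (-154015/12) - (-112/3) = -51189/4.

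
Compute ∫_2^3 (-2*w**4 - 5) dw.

-447/5

By the power rule, an antiderivative is F(w) = -2*w**5/5 - 5*w.
Then F(3) - F(2) = (-561/5) - (-114/5) = -447/5.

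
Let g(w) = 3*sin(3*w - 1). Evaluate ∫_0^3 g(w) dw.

-cos(8) + cos(1)

Let u = 3*w - 1, so du = 3 dw. When w = 0, u = -1; when w = 3, u = 8.
The integral becomes ∫ sin(u) du from -1 to 8, with antiderivative -cos(u).
Back in w: F(w) = -cos(3*w - 1).
Then F(3) - F(0) = (-cos(8)) - (-cos(1)) = -cos(8) + cos(1).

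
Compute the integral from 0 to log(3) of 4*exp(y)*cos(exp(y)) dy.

-4*sin(1) + 4*sin(3)

Let u = exp(y), so du = exp(y) dy. When y = 0, u = 1; when y = log(3), u = 3.
The integral becomes 4·∫ cos(u) du from 1 to 3, with antiderivative 4*sin(u).
Back in y: F(y) = 4*sin(exp(y)).
Then F(log(3)) - F(0) = (4*sin(3)) - (4*sin(1)) = -4*sin(1) + 4*sin(3).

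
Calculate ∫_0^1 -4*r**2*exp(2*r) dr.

Integrate by parts twice (u = r^2, dv = -4*exp(2*r) dr).
An antiderivative is F(r) = (-2*r**2 + 2*r - 1)*exp(2*r).
Then F(1) - F(0) = (-exp(2)) - (-1) = 1 - exp(2).

1 - exp(2)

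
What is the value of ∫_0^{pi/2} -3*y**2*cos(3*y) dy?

Integrate by parts twice (u = y^2, dv = -3*cos(3*y) dy).
An antiderivative is F(y) = -y**2*sin(3*y) - 2*y*cos(3*y)/3 + 2*sin(3*y)/9.
Then F(pi/2) - F(0) = (-2/9 + pi**2/4) - (0) = -2/9 + pi**2/4.

-2/9 + pi**2/4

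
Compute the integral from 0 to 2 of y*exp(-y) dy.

1 - 3*exp(-2)

Integrate by parts once (u = y, dv = exp(-y) dy).
An antiderivative is F(y) = (-y - 1)*exp(-y).
Then F(2) - F(0) = (-3*exp(-2)) - (-1) = 1 - 3*exp(-2).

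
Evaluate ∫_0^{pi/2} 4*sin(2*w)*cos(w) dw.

8/3

Use the identity sin(2*w)cos(w) = [sin(3*w) + sin(w)]/2.
An antiderivative is F(w) = -2*cos(w) - 2*cos(3*w)/3.
Then F(pi/2) - F(0) = (0) - (-8/3) = 8/3.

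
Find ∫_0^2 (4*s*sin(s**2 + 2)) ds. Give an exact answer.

Let u = s**2 + 2, so du = 2*s ds. When s = 0, u = 2; when s = 2, u = 6.
The integral becomes 2·∫ sin(u) du from 2 to 6, with antiderivative -2*cos(u).
Back in s: F(s) = -2*cos(s**2 + 2).
Then F(2) - F(0) = (-2*cos(6)) - (-2*cos(2)) = -2*cos(6) + 2*cos(2).

-2*cos(6) + 2*cos(2)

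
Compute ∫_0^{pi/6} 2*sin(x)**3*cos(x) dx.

Let u = sin(x), so du = cos(x) dx. When x = 0, u = 0; when x = pi/6, u = 1/2.
The integral becomes 2·∫ u**3 du from 0 to 1/2, with antiderivative u**4/2.
Back in x: F(x) = sin(x)**4/2.
Then F(pi/6) - F(0) = (1/32) - (0) = 1/32.

1/32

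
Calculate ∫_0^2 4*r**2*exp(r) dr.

Integrate by parts twice (u = r^2, dv = 4*exp(r) dr).
An antiderivative is F(r) = (4*r**2 - 8*r + 8)*exp(r).
Then F(2) - F(0) = (8*exp(2)) - (8) = -8 + 8*exp(2).

-8 + 8*exp(2)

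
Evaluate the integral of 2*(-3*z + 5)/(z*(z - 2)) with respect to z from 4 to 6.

-5*log(3) + 4*log(2)

Factor the denominator: z**2 - 2*z = z(z - 2).
Partial fractions: 2*(-3*z + 5)/(z*(z - 2)) = -5/z - 1/(z - 2).
An antiderivative is F(z) = -5*log(z) - log(z - 2).
Then F(6) - F(4) = (-5*log(3) - 7*log(2)) - (-11*log(2)) = -5*log(3) + 4*log(2).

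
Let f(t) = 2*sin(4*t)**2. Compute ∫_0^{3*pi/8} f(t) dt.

Use the identity sin^2(4*t) = (1 - cos(8*t))/2.
An antiderivative is F(t) = t - sin(8*t)/8.
Then F(3*pi/8) - F(0) = (3*pi/8) - (0) = 3*pi/8.

3*pi/8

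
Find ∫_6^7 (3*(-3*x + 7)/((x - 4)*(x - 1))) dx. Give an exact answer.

Factor the denominator: x**2 - 5*x + 4 = (x - 1)(x - 4).
Partial fractions: 3*(-3*x + 7)/((x - 4)*(x - 1)) = -4/(x - 1) - 5/(x - 4).
An antiderivative is F(x) = -5*log(x - 4) - 4*log(x - 1).
Then F(7) - F(6) = (-9*log(3) - 4*log(2)) - (-4*log(5) - 5*log(2)) = -9*log(3) + log(2) + 4*log(5).

-9*log(3) + log(2) + 4*log(5)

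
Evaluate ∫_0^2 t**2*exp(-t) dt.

2 - 10*exp(-2)

Integrate by parts twice (u = t^2, dv = exp(-t) dt).
An antiderivative is F(t) = (-t**2 - 2*t - 2)*exp(-t).
Then F(2) - F(0) = (-10*exp(-2)) - (-2) = 2 - 10*exp(-2).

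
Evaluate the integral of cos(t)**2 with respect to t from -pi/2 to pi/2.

pi/2

Use the identity cos^2(t) = (1 + cos(2*t))/2.
An antiderivative is F(t) = t/2 + sin(2*t)/4.
Then F(pi/2) - F(-pi/2) = (pi/4) - (-pi/4) = pi/2.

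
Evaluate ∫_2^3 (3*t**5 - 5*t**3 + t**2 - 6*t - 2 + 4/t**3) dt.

By the power rule, an antiderivative is F(t) = t**6/2 - 5*t**4/4 + t**3/3 - 3*t**2 - 2*t - 2/t**2.
Then F(3) - F(2) = (8605/36) - (-11/6) = 8671/36.

8671/36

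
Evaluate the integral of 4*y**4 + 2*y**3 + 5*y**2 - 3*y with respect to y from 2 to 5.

14712/5

By the power rule, an antiderivative is F(y) = 4*y**5/5 + y**4/2 + 5*y**3/3 - 3*y**2/2.
Then F(5) - F(2) = (8950/3) - (614/15) = 14712/5.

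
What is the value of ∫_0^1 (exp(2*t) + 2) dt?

3/2 + exp(2)/2

An antiderivative is F(t) = exp(2*t)/2 + 2*t.
Then F(1) - F(0) = (2 + exp(2)/2) - (1/2) = 3/2 + exp(2)/2.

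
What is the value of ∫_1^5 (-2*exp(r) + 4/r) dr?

-2*exp(5) + 2*exp(1) + 4*log(5)

An antiderivative is F(r) = -2*exp(r) + 4*log(r).
Then F(5) - F(1) = (-2*exp(5) + 4*log(5)) - (-2*exp(1)) = -2*exp(5) + 2*exp(1) + 4*log(5).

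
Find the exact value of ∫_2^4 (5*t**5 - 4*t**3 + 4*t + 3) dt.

3150

By the power rule, an antiderivative is F(t) = 5*t**6/6 - t**4 + 2*t**2 + 3*t.
Then F(4) - F(2) = (9604/3) - (154/3) = 3150.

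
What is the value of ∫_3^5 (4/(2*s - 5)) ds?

log(25)

An antiderivative is F(s) = 2*log(2*s - 5).
Then F(5) - F(3) = (log(25)) - (0) = log(25).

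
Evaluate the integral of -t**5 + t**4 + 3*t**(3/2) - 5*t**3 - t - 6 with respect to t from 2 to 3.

By the power rule, an antiderivative is F(t) = -t**6/6 + 6*t**(5/2)/5 + t**5/5 - 5*t**4/4 - t**2/2 - 6*t.
Then F(3) - F(2) = (-3933/20 + 54*sqrt(3)/5) - (-574/15 + 24*sqrt(2)/5) = -9503/60 - 24*sqrt(2)/5 + 54*sqrt(3)/5.

-9503/60 - 24*sqrt(2)/5 + 54*sqrt(3)/5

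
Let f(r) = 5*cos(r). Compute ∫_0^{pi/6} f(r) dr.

An antiderivative is F(r) = 5*sin(r).
Then F(pi/6) - F(0) = (5/2) - (0) = 5/2.

5/2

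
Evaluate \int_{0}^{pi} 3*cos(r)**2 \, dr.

3*pi/2

Use the identity cos^2(r) = (1 + cos(2*r))/2.
An antiderivative is F(r) = 3*r/2 + 3*sin(2*r)/4.
Then F(pi) - F(0) = (3*pi/2) - (0) = 3*pi/2.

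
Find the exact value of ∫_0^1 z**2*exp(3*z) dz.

-2/27 + 5*exp(3)/27

Integrate by parts twice (u = z^2, dv = exp(3*z) dz).
An antiderivative is F(z) = (9*z**2 - 6*z + 2)*exp(3*z)/27.
Then F(1) - F(0) = (5*exp(3)/27) - (2/27) = -2/27 + 5*exp(3)/27.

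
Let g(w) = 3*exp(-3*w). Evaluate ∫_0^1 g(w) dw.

An antiderivative is F(w) = -exp(-3*w).
Then F(1) - F(0) = (-exp(-3)) - (-1) = 1 - exp(-3).

1 - exp(-3)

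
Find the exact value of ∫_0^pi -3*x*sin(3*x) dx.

-pi

Integrate by parts once (u = x, dv = -3*sin(3*x) dx).
An antiderivative is F(x) = x*cos(3*x) - sin(3*x)/3.
Then F(pi) - F(0) = (-pi) - (0) = -pi.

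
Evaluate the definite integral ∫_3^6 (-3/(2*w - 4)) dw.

-log(8)

An antiderivative is F(w) = -3*log(2*w - 4)/2.
Then F(6) - F(3) = (-9*log(2)/2) - (-3*log(2)/2) = -log(8).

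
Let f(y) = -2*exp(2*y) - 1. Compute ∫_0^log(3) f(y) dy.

An antiderivative is F(y) = -exp(2*y) - y.
Then F(log(3)) - F(0) = (-9 - log(3)) - (-1) = -8 - log(3).

-8 - log(3)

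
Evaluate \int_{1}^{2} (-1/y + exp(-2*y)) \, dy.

-log(2) - exp(-4)/2 + exp(-2)/2

An antiderivative is F(y) = -log(y) - exp(-2*y)/2.
Then F(2) - F(1) = (-log(2) - exp(-4)/2) - (-exp(-2)/2) = -log(2) - exp(-4)/2 + exp(-2)/2.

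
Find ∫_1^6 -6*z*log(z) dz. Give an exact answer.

-108*log(3) - 108*log(2) + 105/2

Integrate by parts once (u = ln z, dv = -6*z dz).
An antiderivative is F(z) = -3*z**2*(2*log(z) - 1)/2.
Then F(6) - F(1) = (-108*log(3) - 108*log(2) + 54) - (3/2) = -108*log(3) - 108*log(2) + 105/2.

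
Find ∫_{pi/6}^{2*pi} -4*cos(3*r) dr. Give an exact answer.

An antiderivative is F(r) = -4*sin(3*r)/3.
Then F(2*pi) - F(pi/6) = (0) - (-4/3) = 4/3.

4/3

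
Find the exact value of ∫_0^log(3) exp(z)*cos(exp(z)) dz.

Let u = exp(z), so du = exp(z) dz. When z = 0, u = 1; when z = log(3), u = 3.
The integral becomes ∫ cos(u) du from 1 to 3, with antiderivative sin(u).
Back in z: F(z) = sin(exp(z)).
Then F(log(3)) - F(0) = (sin(3)) - (sin(1)) = -sin(1) + sin(3).

-sin(1) + sin(3)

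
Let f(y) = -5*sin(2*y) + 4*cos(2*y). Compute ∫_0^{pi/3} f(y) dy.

An antiderivative is F(y) = 2*sin(2*y) + 5*cos(2*y)/2.
Then F(pi/3) - F(0) = (-5/4 + sqrt(3)) - (5/2) = -15/4 + sqrt(3).

-15/4 + sqrt(3)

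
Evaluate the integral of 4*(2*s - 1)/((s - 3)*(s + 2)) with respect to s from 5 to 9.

Factor the denominator: s**2 - s - 6 = (s + 2)(s - 3).
Partial fractions: 4*(2*s - 1)/((s - 3)*(s + 2)) = 4/(s + 2) + 4/(s - 3).
An antiderivative is F(s) = 4*log(s - 3) + 4*log(s + 2).
Then F(9) - F(5) = (4*log(2) + 4*log(3) + 4*log(11)) - (4*log(2) + 4*log(7)) = -4*log(7) + 4*log(3) + 4*log(11).

-4*log(7) + 4*log(3) + 4*log(11)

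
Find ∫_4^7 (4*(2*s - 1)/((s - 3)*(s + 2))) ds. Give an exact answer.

4*log(2) + 4*log(3)

Factor the denominator: s**2 - s - 6 = (s + 2)(s - 3).
Partial fractions: 4*(2*s - 1)/((s - 3)*(s + 2)) = 4/(s + 2) + 4/(s - 3).
An antiderivative is F(s) = 4*log(s - 3) + 4*log(s + 2).
Then F(7) - F(4) = (8*log(2) + 8*log(3)) - (4*log(2) + 4*log(3)) = 4*log(2) + 4*log(3).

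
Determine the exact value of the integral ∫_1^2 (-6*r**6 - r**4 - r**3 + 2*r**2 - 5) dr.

-50039/420

By the power rule, an antiderivative is F(r) = -6*r**7/7 - r**5/5 - r**4/4 + 2*r**3/3 - 5*r.
Then F(2) - F(1) = (-13102/105) - (-2369/420) = -50039/420.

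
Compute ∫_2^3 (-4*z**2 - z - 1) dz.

-173/6

By the power rule, an antiderivative is F(z) = -4*z**3/3 - z**2/2 - z.
Then F(3) - F(2) = (-87/2) - (-44/3) = -173/6.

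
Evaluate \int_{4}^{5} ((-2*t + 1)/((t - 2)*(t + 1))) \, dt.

log(5/9)

Factor the denominator: t**2 - t - 2 = (t + 1)(t - 2).
Partial fractions: (-2*t + 1)/((t - 2)*(t + 1)) = -1/(t + 1) - 1/(t - 2).
An antiderivative is F(t) = -log(t - 2) - log(t + 1).
Then F(5) - F(4) = (-log(18)) - (-log(10)) = log(5/9).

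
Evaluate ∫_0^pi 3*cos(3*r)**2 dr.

3*pi/2

Use the identity cos^2(3*r) = (1 + cos(6*r))/2.
An antiderivative is F(r) = 3*r/2 + sin(6*r)/4.
Then F(pi) - F(0) = (3*pi/2) - (0) = 3*pi/2.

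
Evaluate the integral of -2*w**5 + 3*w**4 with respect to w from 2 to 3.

By the power rule, an antiderivative is F(w) = -w**6/3 + 3*w**5/5.
Then F(3) - F(2) = (-486/5) - (-32/15) = -1426/15.

-1426/15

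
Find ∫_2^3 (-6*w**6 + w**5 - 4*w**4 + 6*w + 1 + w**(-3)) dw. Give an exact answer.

-4553021/2520

By the power rule, an antiderivative is F(w) = -6*w**7/7 + w**6/6 - 4*w**5/5 + 3*w**2 + w - 1/(2*w**2).
Then F(3) - F(2) = (-604021/315) - (-93049/840) = -4553021/2520.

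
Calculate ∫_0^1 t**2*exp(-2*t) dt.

Integrate by parts twice (u = t^2, dv = exp(-2*t) dt).
An antiderivative is F(t) = (-2*t**2 - 2*t - 1)*exp(-2*t)/4.
Then F(1) - F(0) = (-5*exp(-2)/4) - (-1/4) = (-5 + exp(2))*exp(-2)/4.

(-5 + exp(2))*exp(-2)/4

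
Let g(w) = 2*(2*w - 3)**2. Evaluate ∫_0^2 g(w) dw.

Let u = 2*w - 3, so du = 2 dw. When w = 0, u = -3; when w = 2, u = 1.
The integral becomes ∫ u**2 du from -3 to 1, with antiderivative u**3/3.
Back in w: F(w) = (2*w - 3)**3/3.
Then F(2) - F(0) = (1/3) - (-9) = 28/3.

28/3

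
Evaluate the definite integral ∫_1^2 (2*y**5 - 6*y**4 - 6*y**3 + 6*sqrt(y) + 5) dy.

By the power rule, an antiderivative is F(y) = y**6/3 - 6*y**5/5 - 3*y**4/2 + 4*y**(3/2) + 5*y.
Then F(2) - F(1) = (-466/15 + 8*sqrt(2)) - (199/30) = -377/10 + 8*sqrt(2).

-377/10 + 8*sqrt(2)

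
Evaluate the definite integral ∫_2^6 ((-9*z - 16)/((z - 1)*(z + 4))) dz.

-9*log(5) + 4*log(3)

Factor the denominator: z**2 + 3*z - 4 = (z + 4)(z - 1).
Partial fractions: (-9*z - 16)/((z - 1)*(z + 4)) = -4/(z + 4) - 5/(z - 1).
An antiderivative is F(z) = -5*log(z - 1) - 4*log(z + 4).
Then F(6) - F(2) = (-9*log(5) - 4*log(2)) - (-4*log(3) - 4*log(2)) = -9*log(5) + 4*log(3).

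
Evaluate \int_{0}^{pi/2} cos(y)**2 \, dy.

Use the identity cos^2(y) = (1 + cos(2*y))/2.
An antiderivative is F(y) = y/2 + sin(2*y)/4.
Then F(pi/2) - F(0) = (pi/4) - (0) = pi/4.

pi/4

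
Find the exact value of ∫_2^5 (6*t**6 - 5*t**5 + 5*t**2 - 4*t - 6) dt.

By the power rule, an antiderivative is F(t) = 6*t**7/7 - 5*t**6/6 + 5*t**3/3 - 2*t**2 - 6*t.
Then F(5) - F(2) = (757005/14) - (348/7) = 756309/14.

756309/14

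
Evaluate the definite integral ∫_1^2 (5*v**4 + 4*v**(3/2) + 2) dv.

32*sqrt(2)/5 + 157/5

By the power rule, an antiderivative is F(v) = 8*v**(5/2)/5 + v**5 + 2*v.
Then F(2) - F(1) = (32*sqrt(2)/5 + 36) - (23/5) = 32*sqrt(2)/5 + 157/5.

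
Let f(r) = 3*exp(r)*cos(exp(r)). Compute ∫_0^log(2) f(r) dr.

Let u = exp(r), so du = exp(r) dr. When r = 0, u = 1; when r = log(2), u = 2.
The integral becomes 3·∫ cos(u) du from 1 to 2, with antiderivative 3*sin(u).
Back in r: F(r) = 3*sin(exp(r)).
Then F(log(2)) - F(0) = (3*sin(2)) - (3*sin(1)) = -3*sin(1) + 3*sin(2).

-3*sin(1) + 3*sin(2)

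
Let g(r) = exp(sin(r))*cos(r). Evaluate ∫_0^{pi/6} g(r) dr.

-1 + exp(1/2)

Let u = sin(r), so du = cos(r) dr. When r = 0, u = 0; when r = pi/6, u = 1/2.
The integral becomes ∫ exp(u) du from 0 to 1/2, with antiderivative exp(u).
Back in r: F(r) = exp(sin(r)).
Then F(pi/6) - F(0) = (exp(1/2)) - (1) = -1 + exp(1/2).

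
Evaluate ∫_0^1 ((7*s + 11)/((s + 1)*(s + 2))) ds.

log(54)

Factor the denominator: s**2 + 3*s + 2 = (s + 2)(s + 1).
Partial fractions: (7*s + 11)/((s + 1)*(s + 2)) = 3/(s + 2) + 4/(s + 1).
An antiderivative is F(s) = 4*log(s + 1) + 3*log(s + 2).
Then F(1) - F(0) = (4*log(2) + 3*log(3)) - (log(8)) = log(54).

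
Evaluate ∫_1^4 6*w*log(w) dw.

Integrate by parts once (u = ln w, dv = 6*w dw).
An antiderivative is F(w) = 3*w**2*(2*log(w) - 1)/2.
Then F(4) - F(1) = (-24 + 96*log(2)) - (-3/2) = -45/2 + 96*log(2).

-45/2 + 96*log(2)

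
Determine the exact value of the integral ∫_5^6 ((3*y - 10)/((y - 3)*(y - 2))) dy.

-5*log(3) + 9*log(2)

Factor the denominator: y**2 - 5*y + 6 = (y - 2)(y - 3).
Partial fractions: (3*y - 10)/((y - 3)*(y - 2)) = 4/(y - 2) - 1/(y - 3).
An antiderivative is F(y) = -log(y - 3) + 4*log(y - 2).
Then F(6) - F(5) = (-log(3) + 8*log(2)) - (log(81/2)) = -5*log(3) + 9*log(2).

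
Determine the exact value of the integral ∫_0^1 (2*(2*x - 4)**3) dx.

Let u = 2*x - 4, so du = 2 dx. When x = 0, u = -4; when x = 1, u = -2.
The integral becomes ∫ u**3 du from -4 to -2, with antiderivative u**4/4.
Back in x: F(x) = (2*x - 4)**4/4.
Then F(1) - F(0) = (4) - (64) = -60.

-60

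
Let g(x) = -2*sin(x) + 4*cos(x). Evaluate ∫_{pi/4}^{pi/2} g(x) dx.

An antiderivative is F(x) = 4*sin(x) + 2*cos(x).
Then F(pi/2) - F(pi/4) = (4) - (3*sqrt(2)) = 4 - 3*sqrt(2).

4 - 3*sqrt(2)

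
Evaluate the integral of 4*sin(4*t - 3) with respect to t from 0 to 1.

Let u = 4*t - 3, so du = 4 dt. When t = 0, u = -3; when t = 1, u = 1.
The integral becomes ∫ sin(u) du from -3 to 1, with antiderivative -cos(u).
Back in t: F(t) = -cos(4*t - 3).
Then F(1) - F(0) = (-cos(1)) - (-cos(3)) = cos(3) - cos(1).

cos(3) - cos(1)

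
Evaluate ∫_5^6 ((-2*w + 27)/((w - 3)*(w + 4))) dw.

-5*log(5) - 8*log(2) + 13*log(3)

Factor the denominator: w**2 + w - 12 = (w + 4)(w - 3).
Partial fractions: (-2*w + 27)/((w - 3)*(w + 4)) = -5/(w + 4) + 3/(w - 3).
An antiderivative is F(w) = 3*log(w - 3) - 5*log(w + 4).
Then F(6) - F(5) = (-5*log(5) - 5*log(2) + 3*log(3)) - (-10*log(3) + 3*log(2)) = -5*log(5) - 8*log(2) + 13*log(3).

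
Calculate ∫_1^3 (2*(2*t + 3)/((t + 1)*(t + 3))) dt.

log(27/4)

Factor the denominator: t**2 + 4*t + 3 = (t + 3)(t + 1).
Partial fractions: 2*(2*t + 3)/((t + 1)*(t + 3)) = 3/(t + 3) + 1/(t + 1).
An antiderivative is F(t) = log(t + 1) + 3*log(t + 3).
Then F(3) - F(1) = (3*log(3) + 5*log(2)) - (7*log(2)) = log(27/4).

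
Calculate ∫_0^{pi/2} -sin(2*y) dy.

-1

An antiderivative is F(y) = cos(2*y)/2.
Then F(pi/2) - F(0) = (-1/2) - (1/2) = -1.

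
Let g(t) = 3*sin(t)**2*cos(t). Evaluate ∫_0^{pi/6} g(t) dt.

Let u = sin(t), so du = cos(t) dt. When t = 0, u = 0; when t = pi/6, u = 1/2.
The integral becomes 3·∫ u**2 du from 0 to 1/2, with antiderivative u**3.
Back in t: F(t) = sin(t)**3.
Then F(pi/6) - F(0) = (1/8) - (0) = 1/8.

1/8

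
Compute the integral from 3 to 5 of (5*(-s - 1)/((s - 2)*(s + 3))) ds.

Factor the denominator: s**2 + s - 6 = (s + 3)(s - 2).
Partial fractions: 5*(-s - 1)/((s - 2)*(s + 3)) = -2/(s + 3) - 3/(s - 2).
An antiderivative is F(s) = -3*log(s - 2) - 2*log(s + 3).
Then F(5) - F(3) = (-6*log(2) - 3*log(3)) - (-log(36)) = -log(48).

-log(48)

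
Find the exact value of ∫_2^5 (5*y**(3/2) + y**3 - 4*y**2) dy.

-8*sqrt(2) - 15/4 + 50*sqrt(5)

By the power rule, an antiderivative is F(y) = 2*y**(5/2) + y**4/4 - 4*y**3/3.
Then F(5) - F(2) = (-125/12 + 50*sqrt(5)) - (-20/3 + 8*sqrt(2)) = -8*sqrt(2) - 15/4 + 50*sqrt(5).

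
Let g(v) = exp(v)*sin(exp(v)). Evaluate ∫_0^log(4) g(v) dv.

Let u = exp(v), so du = exp(v) dv. When v = 0, u = 1; when v = log(4), u = 4.
The integral becomes ∫ sin(u) du from 1 to 4, with antiderivative -cos(u).
Back in v: F(v) = -cos(exp(v)).
Then F(log(4)) - F(0) = (-cos(4)) - (-cos(1)) = cos(1) - cos(4).

cos(1) - cos(4)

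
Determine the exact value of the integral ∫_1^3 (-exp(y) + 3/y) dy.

-exp(3) + exp(1) + log(27)

An antiderivative is F(y) = -exp(y) + 3*log(y).
Then F(3) - F(1) = (-exp(3) + log(27)) - (-exp(1)) = -exp(3) + exp(1) + log(27).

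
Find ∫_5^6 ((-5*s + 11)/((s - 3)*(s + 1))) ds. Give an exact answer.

Factor the denominator: s**2 - 2*s - 3 = (s + 1)(s - 3).
Partial fractions: (-5*s + 11)/((s - 3)*(s + 1)) = -4/(s + 1) - 1/(s - 3).
An antiderivative is F(s) = -log(s - 3) - 4*log(s + 1).
Then F(6) - F(5) = (-4*log(7) - log(3)) - (-4*log(3) - 5*log(2)) = -4*log(7) + 3*log(3) + 5*log(2).

-4*log(7) + 3*log(3) + 5*log(2)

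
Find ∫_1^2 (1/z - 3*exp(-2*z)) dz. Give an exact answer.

-3*exp(-2)/2 + 3*exp(-4)/2 + log(2)

An antiderivative is F(z) = log(z) + 3*exp(-2*z)/2.
Then F(2) - F(1) = (3*exp(-4)/2 + log(2)) - (3*exp(-2)/2) = -3*exp(-2)/2 + 3*exp(-4)/2 + log(2).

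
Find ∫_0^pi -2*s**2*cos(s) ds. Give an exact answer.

Integrate by parts twice (u = s^2, dv = -2*cos(s) ds).
An antiderivative is F(s) = -2*s**2*sin(s) - 4*s*cos(s) + 4*sin(s).
Then F(pi) - F(0) = (4*pi) - (0) = 4*pi.

4*pi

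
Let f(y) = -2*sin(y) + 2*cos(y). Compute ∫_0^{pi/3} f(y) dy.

An antiderivative is F(y) = 2*sin(y) + 2*cos(y).
Then F(pi/3) - F(0) = (1 + sqrt(3)) - (2) = -1 + sqrt(3).

-1 + sqrt(3)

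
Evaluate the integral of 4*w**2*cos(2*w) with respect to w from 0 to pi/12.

Integrate by parts twice (u = w^2, dv = 4*cos(2*w) dw).
An antiderivative is F(w) = 2*w**2*sin(2*w) + 2*w*cos(2*w) - sin(2*w).
Then F(pi/12) - F(0) = (-1/2 + pi**2/144 + sqrt(3)*pi/12) - (0) = -1/2 + pi**2/144 + sqrt(3)*pi/12.

-1/2 + pi**2/144 + sqrt(3)*pi/12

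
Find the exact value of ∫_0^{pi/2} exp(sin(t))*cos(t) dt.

-1 + E

Let u = sin(t), so du = cos(t) dt. When t = 0, u = 0; when t = pi/2, u = 1.
The integral becomes ∫ exp(u) du from 0 to 1, with antiderivative exp(u).
Back in t: F(t) = exp(sin(t)).
Then F(pi/2) - F(0) = (E) - (1) = -1 + E.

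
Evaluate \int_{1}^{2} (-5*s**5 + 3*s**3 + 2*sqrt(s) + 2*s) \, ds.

-475/12 + 8*sqrt(2)/3

By the power rule, an antiderivative is F(s) = -5*s**6/6 + 3*s**4/4 + 4*s**(3/2)/3 + s**2.
Then F(2) - F(1) = (-112/3 + 8*sqrt(2)/3) - (9/4) = -475/12 + 8*sqrt(2)/3.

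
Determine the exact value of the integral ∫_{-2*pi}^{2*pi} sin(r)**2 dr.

2*pi

Use the identity sin^2(r) = (1 - cos(2*r))/2.
An antiderivative is F(r) = r/2 - sin(2*r)/4.
Then F(2*pi) - F(-2*pi) = (pi) - (-pi) = 2*pi.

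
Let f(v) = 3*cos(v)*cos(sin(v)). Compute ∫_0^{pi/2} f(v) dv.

Let u = sin(v), so du = cos(v) dv. When v = 0, u = 0; when v = pi/2, u = 1.
The integral becomes 3·∫ cos(u) du from 0 to 1, with antiderivative 3*sin(u).
Back in v: F(v) = 3*sin(sin(v)).
Then F(pi/2) - F(0) = (3*sin(1)) - (0) = 3*sin(1).

3*sin(1)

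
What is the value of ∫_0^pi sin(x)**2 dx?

pi/2

Use the identity sin^2(x) = (1 - cos(2*x))/2.
An antiderivative is F(x) = x/2 - sin(2*x)/4.
Then F(pi) - F(0) = (pi/2) - (0) = pi/2.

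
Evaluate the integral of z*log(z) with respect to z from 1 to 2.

Integrate by parts once (u = ln z, dv = z dz).
An antiderivative is F(z) = z**2*(2*log(z) - 1)/4.
Then F(2) - F(1) = (-1 + log(4)) - (-1/4) = -3/4 + log(4).

-3/4 + log(4)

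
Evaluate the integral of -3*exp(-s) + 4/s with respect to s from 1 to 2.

An antiderivative is F(s) = 4*log(s) + 3*exp(-s).
Then F(2) - F(1) = (3*exp(-2) + 4*log(2)) - (3*exp(-1)) = -3*exp(-1) + 3*exp(-2) + 4*log(2).

-3*exp(-1) + 3*exp(-2) + 4*log(2)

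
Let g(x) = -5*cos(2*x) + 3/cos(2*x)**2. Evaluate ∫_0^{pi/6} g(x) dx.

An antiderivative is F(x) = -5*sin(2*x)/2 + 3*tan(2*x)/2.
Then F(pi/6) - F(0) = (sqrt(3)/4) - (0) = sqrt(3)/4.

sqrt(3)/4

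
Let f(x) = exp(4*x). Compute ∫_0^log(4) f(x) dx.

Let u = exp(x), so du = exp(x) dx. When x = 0, u = 1; when x = log(4), u = 4.
The integral becomes ∫ u**3 du from 1 to 4, with antiderivative u**4/4.
Back in x: F(x) = exp(4*x)/4.
Then F(log(4)) - F(0) = (64) - (1/4) = 255/4.

255/4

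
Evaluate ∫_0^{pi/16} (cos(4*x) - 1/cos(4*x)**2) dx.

-1/4 + sqrt(2)/8

An antiderivative is F(x) = sin(4*x)/4 - tan(4*x)/4.
Then F(pi/16) - F(0) = (-1/4 + sqrt(2)/8) - (0) = -1/4 + sqrt(2)/8.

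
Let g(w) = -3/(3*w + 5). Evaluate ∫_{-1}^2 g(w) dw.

log(2/11)

An antiderivative is F(w) = -log(3*w + 5).
Then F(2) - F(-1) = (-log(11)) - (-log(2)) = log(2/11).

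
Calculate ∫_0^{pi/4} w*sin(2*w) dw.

Integrate by parts once (u = w, dv = sin(2*w) dw).
An antiderivative is F(w) = -w*cos(2*w)/2 + sin(2*w)/4.
Then F(pi/4) - F(0) = (1/4) - (0) = 1/4.

1/4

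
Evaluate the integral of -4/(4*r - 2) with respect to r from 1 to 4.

-log(7)

An antiderivative is F(r) = -log(4*r - 2).
Then F(4) - F(1) = (-log(14)) - (-log(2)) = -log(7).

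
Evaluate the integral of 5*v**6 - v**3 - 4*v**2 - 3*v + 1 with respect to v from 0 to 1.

-115/84

By the power rule, an antiderivative is F(v) = 5*v**7/7 - v**4/4 - 4*v**3/3 - 3*v**2/2 + v.
Then F(1) - F(0) = (-115/84) - (0) = -115/84.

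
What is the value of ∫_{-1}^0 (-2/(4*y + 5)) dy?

-log(5)/2

An antiderivative is F(y) = -log(4*y + 5)/2.
Then F(0) - F(-1) = (-log(5)/2) - (0) = -log(5)/2.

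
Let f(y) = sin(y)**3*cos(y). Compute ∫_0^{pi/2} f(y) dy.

Let u = sin(y), so du = cos(y) dy. When y = 0, u = 0; when y = pi/2, u = 1.
The integral becomes ∫ u**3 du from 0 to 1, with antiderivative u**4/4.
Back in y: F(y) = sin(y)**4/4.
Then F(pi/2) - F(0) = (1/4) - (0) = 1/4.

1/4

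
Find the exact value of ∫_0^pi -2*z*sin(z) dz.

-2*pi

Integrate by parts once (u = z, dv = -2*sin(z) dz).
An antiderivative is F(z) = 2*z*cos(z) - 2*sin(z).
Then F(pi) - F(0) = (-2*pi) - (0) = -2*pi.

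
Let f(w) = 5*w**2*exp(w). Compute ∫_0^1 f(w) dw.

Integrate by parts twice (u = w^2, dv = 5*exp(w) dw).
An antiderivative is F(w) = (5*w**2 - 10*w + 10)*exp(w).
Then F(1) - F(0) = (5*E) - (10) = -10 + 5*E.

-10 + 5*E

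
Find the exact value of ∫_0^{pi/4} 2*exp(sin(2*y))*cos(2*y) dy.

-1 + E

Let u = sin(2*y), so du = 2*cos(2*y) dy. When y = 0, u = 0; when y = pi/4, u = 1.
The integral becomes ∫ exp(u) du from 0 to 1, with antiderivative exp(u).
Back in y: F(y) = exp(sin(2*y)).
Then F(pi/4) - F(0) = (E) - (1) = -1 + E.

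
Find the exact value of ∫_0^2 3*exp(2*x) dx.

-3/2 + 3*exp(4)/2

An antiderivative is F(x) = 3*exp(2*x)/2.
Then F(2) - F(0) = (3*exp(4)/2) - (3/2) = -3/2 + 3*exp(4)/2.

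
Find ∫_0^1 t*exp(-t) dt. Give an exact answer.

1 - 2*exp(-1)

Integrate by parts once (u = t, dv = exp(-t) dt).
An antiderivative is F(t) = (-t - 1)*exp(-t).
Then F(1) - F(0) = (-2*exp(-1)) - (-1) = 1 - 2*exp(-1).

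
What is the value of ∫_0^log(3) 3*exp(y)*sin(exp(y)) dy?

3*cos(1) - 3*cos(3)

Let u = exp(y), so du = exp(y) dy. When y = 0, u = 1; when y = log(3), u = 3.
The integral becomes 3·∫ sin(u) du from 1 to 3, with antiderivative -3*cos(u).
Back in y: F(y) = -3*cos(exp(y)).
Then F(log(3)) - F(0) = (-3*cos(3)) - (-3*cos(1)) = 3*cos(1) - 3*cos(3).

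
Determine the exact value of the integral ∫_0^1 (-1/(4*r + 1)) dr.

-log(5)/4

An antiderivative is F(r) = -log(4*r + 1)/4.
Then F(1) - F(0) = (-log(5)/4) - (0) = -log(5)/4.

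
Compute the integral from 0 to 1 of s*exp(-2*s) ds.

(-3 + exp(2))*exp(-2)/4

Integrate by parts once (u = s, dv = exp(-2*s) ds).
An antiderivative is F(s) = (-2*s - 1)*exp(-2*s)/4.
Then F(1) - F(0) = (-3*exp(-2)/4) - (-1/4) = (-3 + exp(2))*exp(-2)/4.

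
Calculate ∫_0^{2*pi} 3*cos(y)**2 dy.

3*pi

Use the identity cos^2(y) = (1 + cos(2*y))/2.
An antiderivative is F(y) = 3*y/2 + 3*sin(2*y)/4.
Then F(2*pi) - F(0) = (3*pi) - (0) = 3*pi.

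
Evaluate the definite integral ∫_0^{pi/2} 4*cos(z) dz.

An antiderivative is F(z) = 4*sin(z).
Then F(pi/2) - F(0) = (4) - (0) = 4.

4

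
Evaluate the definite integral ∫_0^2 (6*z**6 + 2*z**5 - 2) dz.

By the power rule, an antiderivative is F(z) = 6*z**7/7 + z**6/3 - 2*z.
Then F(2) - F(0) = (2668/21) - (0) = 2668/21.

2668/21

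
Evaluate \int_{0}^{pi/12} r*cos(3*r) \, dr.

Integrate by parts once (u = r, dv = cos(3*r) dr).
An antiderivative is F(r) = r*sin(3*r)/3 + cos(3*r)/9.
Then F(pi/12) - F(0) = (sqrt(2)*(pi + 4)/72) - (1/9) = -1/9 + sqrt(2)*pi/72 + sqrt(2)/18.

-1/9 + sqrt(2)*pi/72 + sqrt(2)/18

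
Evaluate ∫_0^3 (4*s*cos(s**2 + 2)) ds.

Let u = s**2 + 2, so du = 2*s ds. When s = 0, u = 2; when s = 3, u = 11.
The integral becomes 2·∫ cos(u) du from 2 to 11, with antiderivative 2*sin(u).
Back in s: F(s) = 2*sin(s**2 + 2).
Then F(3) - F(0) = (2*sin(11)) - (2*sin(2)) = 2*sin(11) - 2*sin(2).

2*sin(11) - 2*sin(2)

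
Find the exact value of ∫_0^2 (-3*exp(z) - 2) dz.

-3*exp(2) - 1

An antiderivative is F(z) = -2*z - 3*exp(z).
Then F(2) - F(0) = (-3*exp(2) - 4) - (-3) = -3*exp(2) - 1.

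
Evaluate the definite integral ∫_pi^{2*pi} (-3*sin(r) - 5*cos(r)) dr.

6

An antiderivative is F(r) = -5*sin(r) + 3*cos(r).
Then F(2*pi) - F(pi) = (3) - (-3) = 6.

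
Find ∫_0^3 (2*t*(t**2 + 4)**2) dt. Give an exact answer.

Let u = t**2 + 4, so du = 2*t dt. When t = 0, u = 4; when t = 3, u = 13.
The integral becomes ∫ u**2 du from 4 to 13, with antiderivative u**3/3.
Back in t: F(t) = (t**2 + 4)**3/3.
Then F(3) - F(0) = (2197/3) - (64/3) = 711.

711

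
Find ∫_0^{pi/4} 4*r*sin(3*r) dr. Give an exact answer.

Integrate by parts once (u = r, dv = 4*sin(3*r) dr).
An antiderivative is F(r) = -4*r*cos(3*r)/3 + 4*sin(3*r)/9.
Then F(pi/4) - F(0) = (sqrt(2)*(4 + 3*pi)/18) - (0) = sqrt(2)*(4 + 3*pi)/18.

sqrt(2)*(4 + 3*pi)/18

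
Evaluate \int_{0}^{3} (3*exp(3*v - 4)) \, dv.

-(1 - exp(9))*exp(-4)

Let u = 3*v - 4, so du = 3 dv. When v = 0, u = -4; when v = 3, u = 5.
The integral becomes ∫ exp(u) du from -4 to 5, with antiderivative exp(u).
Back in v: F(v) = exp(3*v - 4).
Then F(3) - F(0) = (exp(5)) - (exp(-4)) = -(1 - exp(9))*exp(-4).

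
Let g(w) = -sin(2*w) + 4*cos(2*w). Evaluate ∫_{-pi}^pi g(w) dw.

0

An antiderivative is F(w) = 2*sin(2*w) + cos(2*w)/2.
Then F(pi) - F(-pi) = (1/2) - (1/2) = 0.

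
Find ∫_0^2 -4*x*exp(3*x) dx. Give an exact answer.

Integrate by parts once (u = x, dv = -4*exp(3*x) dx).
An antiderivative is F(x) = (-12*x + 4)*exp(3*x)/9.
Then F(2) - F(0) = (-20*exp(6)/9) - (4/9) = -20*exp(6)/9 - 4/9.

-20*exp(6)/9 - 4/9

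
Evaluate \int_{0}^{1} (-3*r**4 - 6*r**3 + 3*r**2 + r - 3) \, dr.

By the power rule, an antiderivative is F(r) = -3*r**5/5 - 3*r**4/2 + r**3 + r**2/2 - 3*r.
Then F(1) - F(0) = (-18/5) - (0) = -18/5.

-18/5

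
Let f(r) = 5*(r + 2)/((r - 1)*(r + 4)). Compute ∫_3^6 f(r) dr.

Factor the denominator: r**2 + 3*r - 4 = (r + 4)(r - 1).
Partial fractions: 5*(r + 2)/((r - 1)*(r + 4)) = 2/(r + 4) + 3/(r - 1).
An antiderivative is F(r) = 3*log(r - 1) + 2*log(r + 4).
Then F(6) - F(3) = (2*log(2) + 5*log(5)) - (3*log(2) + 2*log(7)) = -2*log(7) - log(2) + 5*log(5).

-2*log(7) - log(2) + 5*log(5)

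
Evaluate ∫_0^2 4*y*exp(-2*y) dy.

Integrate by parts once (u = y, dv = 4*exp(-2*y) dy).
An antiderivative is F(y) = (-2*y - 1)*exp(-2*y).
Then F(2) - F(0) = (-5*exp(-4)) - (-1) = 1 - 5*exp(-4).

1 - 5*exp(-4)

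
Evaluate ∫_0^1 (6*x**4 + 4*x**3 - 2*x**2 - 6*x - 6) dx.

By the power rule, an antiderivative is F(x) = 6*x**5/5 + x**4 - 2*x**3/3 - 3*x**2 - 6*x.
Then F(1) - F(0) = (-112/15) - (0) = -112/15.

-112/15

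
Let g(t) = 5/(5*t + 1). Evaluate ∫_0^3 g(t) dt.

Let u = 5*t + 1, so du = 5 dt. When t = 0, u = 1; when t = 3, u = 16.
The integral becomes ∫ 1/u du from 1 to 16, with antiderivative log(u).
Back in t: F(t) = log(5*t + 1).
Then F(3) - F(0) = (log(16)) - (0) = log(16).

log(16)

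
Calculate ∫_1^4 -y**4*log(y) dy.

1023/25 - 2048*log(2)/5

Integrate by parts once (u = ln y, dv = -y**4 dy).
An antiderivative is F(y) = -y**5*(5*log(y) - 1)/25.
Then F(4) - F(1) = (1024/25 - 2048*log(2)/5) - (1/25) = 1023/25 - 2048*log(2)/5.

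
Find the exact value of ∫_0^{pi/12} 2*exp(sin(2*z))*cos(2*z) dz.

Let u = sin(2*z), so du = 2*cos(2*z) dz. When z = 0, u = 0; when z = pi/12, u = 1/2.
The integral becomes ∫ exp(u) du from 0 to 1/2, with antiderivative exp(u).
Back in z: F(z) = exp(sin(2*z)).
Then F(pi/12) - F(0) = (exp(1/2)) - (1) = -1 + exp(1/2).

-1 + exp(1/2)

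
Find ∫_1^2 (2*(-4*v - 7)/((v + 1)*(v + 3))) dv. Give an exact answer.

-5*log(5) - 3*log(3) + 13*log(2)

Factor the denominator: v**2 + 4*v + 3 = (v + 3)(v + 1).
Partial fractions: 2*(-4*v - 7)/((v + 1)*(v + 3)) = -5/(v + 3) - 3/(v + 1).
An antiderivative is F(v) = -3*log(v + 1) - 5*log(v + 3).
Then F(2) - F(1) = (-5*log(5) - 3*log(3)) - (-13*log(2)) = -5*log(5) - 3*log(3) + 13*log(2).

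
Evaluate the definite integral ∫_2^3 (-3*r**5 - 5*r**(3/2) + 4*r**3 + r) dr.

-265 - 18*sqrt(3) + 8*sqrt(2)

By the power rule, an antiderivative is F(r) = -r**6/2 - 2*r**(5/2) + r**4 + r**2/2.
Then F(3) - F(2) = (-279 - 18*sqrt(3)) - (-14 - 8*sqrt(2)) = -265 - 18*sqrt(3) + 8*sqrt(2).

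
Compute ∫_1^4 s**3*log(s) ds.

-255/16 + 128*log(2)

Integrate by parts once (u = ln s, dv = s**3 ds).
An antiderivative is F(s) = s**4*(4*log(s) - 1)/16.
Then F(4) - F(1) = (-16 + 128*log(2)) - (-1/16) = -255/16 + 128*log(2).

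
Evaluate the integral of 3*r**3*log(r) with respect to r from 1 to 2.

Integrate by parts once (u = ln r, dv = 3*r**3 dr).
An antiderivative is F(r) = 3*r**4*(4*log(r) - 1)/16.
Then F(2) - F(1) = (-3 + 12*log(2)) - (-3/16) = -45/16 + 12*log(2).

-45/16 + 12*log(2)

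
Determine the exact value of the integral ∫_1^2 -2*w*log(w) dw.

Integrate by parts once (u = ln w, dv = -2*w dw).
An antiderivative is F(w) = -w**2*(2*log(w) - 1)/2.
Then F(2) - F(1) = (2 - log(16)) - (1/2) = 3/2 - log(16).

3/2 - log(16)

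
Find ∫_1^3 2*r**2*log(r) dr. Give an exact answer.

Integrate by parts once (u = ln r, dv = 2*r**2 dr).
An antiderivative is F(r) = 2*r**3*(3*log(r) - 1)/9.
Then F(3) - F(1) = (-6 + 18*log(3)) - (-2/9) = -52/9 + 18*log(3).

-52/9 + 18*log(3)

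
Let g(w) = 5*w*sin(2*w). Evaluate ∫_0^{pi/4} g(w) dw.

Integrate by parts once (u = w, dv = 5*sin(2*w) dw).
An antiderivative is F(w) = -5*w*cos(2*w)/2 + 5*sin(2*w)/4.
Then F(pi/4) - F(0) = (5/4) - (0) = 5/4.

5/4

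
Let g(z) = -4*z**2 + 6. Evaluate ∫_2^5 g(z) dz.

-138

By the power rule, an antiderivative is F(z) = -4*z**3/3 + 6*z.
Then F(5) - F(2) = (-410/3) - (4/3) = -138.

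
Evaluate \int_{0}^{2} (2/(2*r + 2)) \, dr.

An antiderivative is F(r) = log(2*r + 2).
Then F(2) - F(0) = (log(6)) - (log(2)) = log(3).

log(3)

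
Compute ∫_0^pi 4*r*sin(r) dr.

Integrate by parts once (u = r, dv = 4*sin(r) dr).
An antiderivative is F(r) = -4*r*cos(r) + 4*sin(r).
Then F(pi) - F(0) = (4*pi) - (0) = 4*pi.

4*pi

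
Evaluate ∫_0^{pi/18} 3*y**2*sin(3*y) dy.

-2/9 - sqrt(3)*pi**2/648 + pi/54 + sqrt(3)/9

Integrate by parts twice (u = y^2, dv = 3*sin(3*y) dy).
An antiderivative is F(y) = -y**2*cos(3*y) + 2*y*sin(3*y)/3 + 2*cos(3*y)/9.
Then F(pi/18) - F(0) = (-sqrt(3)*pi**2/648 + pi/54 + sqrt(3)/9) - (2/9) = -2/9 - sqrt(3)*pi**2/648 + pi/54 + sqrt(3)/9.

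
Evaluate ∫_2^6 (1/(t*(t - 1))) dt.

Factor the denominator: t**2 - t = t(t - 1).
Partial fractions: 1/(t*(t - 1)) = -1/t + 1/(t - 1).
An antiderivative is F(t) = -log(t) + log(t - 1).
Then F(6) - F(2) = (log(5/6)) - (-log(2)) = log(5/3).

log(5/3)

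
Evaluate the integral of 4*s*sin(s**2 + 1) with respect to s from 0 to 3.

2*cos(1) - 2*cos(10)

Let u = s**2 + 1, so du = 2*s ds. When s = 0, u = 1; when s = 3, u = 10.
The integral becomes 2·∫ sin(u) du from 1 to 10, with antiderivative -2*cos(u).
Back in s: F(s) = -2*cos(s**2 + 1).
Then F(3) - F(0) = (-2*cos(10)) - (-2*cos(1)) = 2*cos(1) - 2*cos(10).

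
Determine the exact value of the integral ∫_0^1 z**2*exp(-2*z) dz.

(-5 + exp(2))*exp(-2)/4

Integrate by parts twice (u = z^2, dv = exp(-2*z) dz).
An antiderivative is F(z) = (-2*z**2 - 2*z - 1)*exp(-2*z)/4.
Then F(1) - F(0) = (-5*exp(-2)/4) - (-1/4) = (-5 + exp(2))*exp(-2)/4.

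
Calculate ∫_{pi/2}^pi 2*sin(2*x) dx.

An antiderivative is F(x) = -cos(2*x).
Then F(pi) - F(pi/2) = (-1) - (1) = -2.

-2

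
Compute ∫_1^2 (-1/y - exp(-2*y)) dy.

-log(2) - exp(-2)/2 + exp(-4)/2

An antiderivative is F(y) = -log(y) + exp(-2*y)/2.
Then F(2) - F(1) = (-log(2) + exp(-4)/2) - (exp(-2)/2) = -log(2) - exp(-2)/2 + exp(-4)/2.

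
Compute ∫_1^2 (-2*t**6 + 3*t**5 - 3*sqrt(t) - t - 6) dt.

-72/7 - 4*sqrt(2)

By the power rule, an antiderivative is F(t) = -2*t**7/7 + t**6/2 - 2*t**(3/2) - t**2/2 - 6*t.
Then F(2) - F(1) = (-130/7 - 4*sqrt(2)) - (-58/7) = -72/7 - 4*sqrt(2).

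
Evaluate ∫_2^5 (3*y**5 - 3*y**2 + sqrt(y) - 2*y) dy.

-4*sqrt(2)/3 + 10*sqrt(5)/3 + 15285/2

By the power rule, an antiderivative is F(y) = y**6/2 + 2*y**(3/2)/3 - y**3 - y**2.
Then F(5) - F(2) = (10*sqrt(5)/3 + 15325/2) - (4*sqrt(2)/3 + 20) = -4*sqrt(2)/3 + 10*sqrt(5)/3 + 15285/2.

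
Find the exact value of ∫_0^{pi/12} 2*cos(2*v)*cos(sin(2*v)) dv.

sin(1/2)

Let u = sin(2*v), so du = 2*cos(2*v) dv. When v = 0, u = 0; when v = pi/12, u = 1/2.
The integral becomes ∫ cos(u) du from 0 to 1/2, with antiderivative sin(u).
Back in v: F(v) = sin(sin(2*v)).
Then F(pi/12) - F(0) = (sin(1/2)) - (0) = sin(1/2).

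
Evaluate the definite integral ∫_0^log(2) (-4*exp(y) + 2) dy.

-4 + 2*log(2)

An antiderivative is F(y) = 2*y - 4*exp(y).
Then F(log(2)) - F(0) = (-8 + 2*log(2)) - (-4) = -4 + 2*log(2).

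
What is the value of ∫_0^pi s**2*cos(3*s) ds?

Integrate by parts twice (u = s^2, dv = cos(3*s) ds).
An antiderivative is F(s) = s**2*sin(3*s)/3 + 2*s*cos(3*s)/9 - 2*sin(3*s)/27.
Then F(pi) - F(0) = (-2*pi/9) - (0) = -2*pi/9.

-2*pi/9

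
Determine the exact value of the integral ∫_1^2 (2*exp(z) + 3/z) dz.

-2*exp(1) + log(8) + 2*exp(2)

An antiderivative is F(z) = 2*exp(z) + 3*log(z).
Then F(2) - F(1) = (log(8) + 2*exp(2)) - (2*exp(1)) = -2*exp(1) + log(8) + 2*exp(2).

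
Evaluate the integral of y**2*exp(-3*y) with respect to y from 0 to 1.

Integrate by parts twice (u = y^2, dv = exp(-3*y) dy).
An antiderivative is F(y) = (-9*y**2 - 6*y - 2)*exp(-3*y)/27.
Then F(1) - F(0) = (-17*exp(-3)/27) - (-2/27) = 2/27 - 17*exp(-3)/27.

2/27 - 17*exp(-3)/27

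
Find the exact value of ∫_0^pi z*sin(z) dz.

Integrate by parts once (u = z, dv = sin(z) dz).
An antiderivative is F(z) = -z*cos(z) + sin(z).
Then F(pi) - F(0) = (pi) - (0) = pi.

pi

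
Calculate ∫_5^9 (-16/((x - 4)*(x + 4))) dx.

Factor the denominator: x**2 - 16 = (x + 4)(x - 4).
Partial fractions: -16/((x - 4)*(x + 4)) = 2/(x + 4) - 2/(x - 4).
An antiderivative is F(x) = -2*log(x - 4) + 2*log(x + 4).
Then F(9) - F(5) = (-2*log(5) + 2*log(13)) - (log(81)) = -4*log(3) - 2*log(5) + 2*log(13).

-4*log(3) - 2*log(5) + 2*log(13)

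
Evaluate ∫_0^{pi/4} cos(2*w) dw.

1/2

An antiderivative is F(w) = sin(2*w)/2.
Then F(pi/4) - F(0) = (1/2) - (0) = 1/2.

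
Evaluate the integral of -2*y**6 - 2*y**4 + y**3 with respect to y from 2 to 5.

By the power rule, an antiderivative is F(y) = -2*y**7/7 - 2*y**5/5 + y**4/4.
Then F(5) - F(2) = (-655625/28) - (-1588/35) = -3271773/140.

-3271773/140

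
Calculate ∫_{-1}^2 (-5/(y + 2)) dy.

-10*log(2)

An antiderivative is F(y) = -5*log(y + 2).
Then F(2) - F(-1) = (-10*log(2)) - (0) = -10*log(2).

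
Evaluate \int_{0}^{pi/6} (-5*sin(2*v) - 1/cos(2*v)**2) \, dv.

An antiderivative is F(v) = 5*cos(2*v)/2 - tan(2*v)/2.
Then F(pi/6) - F(0) = (5/4 - sqrt(3)/2) - (5/2) = -5/4 - sqrt(3)/2.

-5/4 - sqrt(3)/2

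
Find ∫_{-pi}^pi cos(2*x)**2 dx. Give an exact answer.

pi

Use the identity cos^2(2*x) = (1 + cos(4*x))/2.
An antiderivative is F(x) = x/2 + sin(4*x)/8.
Then F(pi) - F(-pi) = (pi/2) - (-pi/2) = pi.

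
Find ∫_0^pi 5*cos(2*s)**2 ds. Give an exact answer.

Use the identity cos^2(2*s) = (1 + cos(4*s))/2.
An antiderivative is F(s) = 5*s/2 + 5*sin(4*s)/8.
Then F(pi) - F(0) = (5*pi/2) - (0) = 5*pi/2.

5*pi/2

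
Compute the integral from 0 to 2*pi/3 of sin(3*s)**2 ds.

pi/3

Use the identity sin^2(3*s) = (1 - cos(6*s))/2.
An antiderivative is F(s) = s/2 - sin(6*s)/12.
Then F(2*pi/3) - F(0) = (pi/3) - (0) = pi/3.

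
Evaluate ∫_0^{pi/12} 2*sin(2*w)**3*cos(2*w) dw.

Let u = sin(2*w), so du = 2*cos(2*w) dw. When w = 0, u = 0; when w = pi/12, u = 1/2.
The integral becomes ∫ u**3 du from 0 to 1/2, with antiderivative u**4/4.
Back in w: F(w) = sin(2*w)**4/4.
Then F(pi/12) - F(0) = (1/64) - (0) = 1/64.

1/64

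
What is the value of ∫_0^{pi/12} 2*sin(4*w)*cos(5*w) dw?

Use the identity sin(4*w)cos(5*w) = [sin(9*w) + sin(-w)]/2.
An antiderivative is F(w) = cos(w) - cos(9*w)/9.
Then F(pi/12) - F(0) = (11*sqrt(2)/36 + sqrt(6)/4) - (8/9) = -8/9 + 11*sqrt(2)/36 + sqrt(6)/4.

-8/9 + 11*sqrt(2)/36 + sqrt(6)/4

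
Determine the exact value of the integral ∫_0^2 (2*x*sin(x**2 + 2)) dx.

Let u = x**2 + 2, so du = 2*x dx. When x = 0, u = 2; when x = 2, u = 6.
The integral becomes ∫ sin(u) du from 2 to 6, with antiderivative -cos(u).
Back in x: F(x) = -cos(x**2 + 2).
Then F(2) - F(0) = (-cos(6)) - (-cos(2)) = -cos(6) + cos(2).

-cos(6) + cos(2)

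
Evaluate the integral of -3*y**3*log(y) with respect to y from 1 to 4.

765/16 - 384*log(2)

Integrate by parts once (u = ln y, dv = -3*y**3 dy).
An antiderivative is F(y) = -3*y**4*(4*log(y) - 1)/16.
Then F(4) - F(1) = (48 - 384*log(2)) - (3/16) = 765/16 - 384*log(2).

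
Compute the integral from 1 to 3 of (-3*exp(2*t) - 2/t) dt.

-3*exp(6)/2 - log(9) + 3*exp(2)/2

An antiderivative is F(t) = -3*exp(2*t)/2 - 2*log(t).
Then F(3) - F(1) = (-3*exp(6)/2 - log(9)) - (-3*exp(2)/2) = -3*exp(6)/2 - log(9) + 3*exp(2)/2.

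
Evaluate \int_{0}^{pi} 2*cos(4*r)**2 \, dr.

Use the identity cos^2(4*r) = (1 + cos(8*r))/2.
An antiderivative is F(r) = r + sin(8*r)/8.
Then F(pi) - F(0) = (pi) - (0) = pi.

pi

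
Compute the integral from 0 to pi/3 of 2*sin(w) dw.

1

An antiderivative is F(w) = -2*cos(w).
Then F(pi/3) - F(0) = (-1) - (-2) = 1.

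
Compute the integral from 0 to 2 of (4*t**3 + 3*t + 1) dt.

24

By the power rule, an antiderivative is F(t) = t**4 + 3*t**2/2 + t.
Then F(2) - F(0) = (24) - (0) = 24.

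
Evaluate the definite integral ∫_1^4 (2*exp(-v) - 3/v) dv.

An antiderivative is F(v) = -3*log(v) - 2*exp(-v).
Then F(4) - F(1) = (-6*log(2) - 2*exp(-4)) - (-2*exp(-1)) = -6*log(2) - 2*exp(-4) + 2*exp(-1).

-6*log(2) - 2*exp(-4) + 2*exp(-1)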